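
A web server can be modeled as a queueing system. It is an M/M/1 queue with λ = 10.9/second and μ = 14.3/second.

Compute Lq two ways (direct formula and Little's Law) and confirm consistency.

Method 1 (direct): Lq = λ²/(μ(μ-λ)) = 118.81/(14.3 × 3.40) = 2.4436

Method 2 (Little's Law):
W = 1/(μ-λ) = 1/3.40 = 0.294118
Wq = W - 1/μ = 0.294118 - 0.0699301 = 0.224188
Lq = λWq = 10.9 × 0.224188 = 2.4436 ✔ (matches Method 1)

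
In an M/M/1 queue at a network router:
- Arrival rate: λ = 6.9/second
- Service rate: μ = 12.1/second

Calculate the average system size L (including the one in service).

ρ = λ/μ = 6.9/12.1 = 0.5702
For M/M/1: L = λ/(μ-λ)
L = 6.9/(12.1-6.9) = 6.9/5.20
L = 1.3269 packets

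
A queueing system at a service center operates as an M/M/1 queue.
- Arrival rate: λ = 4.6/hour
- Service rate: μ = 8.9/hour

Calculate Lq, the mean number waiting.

ρ = λ/μ = 4.6/8.9 = 0.5169
For M/M/1: Lq = λ²/(μ(μ-λ))
Lq = 21.16/(8.9 × 4.30)
Lq = 0.5529 customers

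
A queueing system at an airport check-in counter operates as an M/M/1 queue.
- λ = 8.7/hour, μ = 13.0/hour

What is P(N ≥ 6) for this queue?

ρ = λ/μ = 8.7/13.0 = 0.66923
P(N ≥ n) = ρⁿ
P(N ≥ 6) = 0.66923^6
P(N ≥ 6) = 0.08984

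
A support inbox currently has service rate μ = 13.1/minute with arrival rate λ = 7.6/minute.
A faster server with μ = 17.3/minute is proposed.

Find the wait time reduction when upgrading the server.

System 1: ρ₁ = 7.6/13.1 = 0.5802, W₁ = 1/(13.1-7.6) = 0.18182
System 2: ρ₂ = 7.6/17.3 = 0.4393, W₂ = 1/(17.3-7.6) = 0.10309
Improvement: (W₁-W₂)/W₁ = (0.18182-0.10309)/0.18182 = 43.30%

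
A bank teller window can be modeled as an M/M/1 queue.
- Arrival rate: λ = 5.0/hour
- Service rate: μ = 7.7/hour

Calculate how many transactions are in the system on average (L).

ρ = λ/μ = 5.0/7.7 = 0.6494
For M/M/1: L = λ/(μ-λ)
L = 5.0/(7.7-5.0) = 5.0/2.70
L = 1.8519 transactions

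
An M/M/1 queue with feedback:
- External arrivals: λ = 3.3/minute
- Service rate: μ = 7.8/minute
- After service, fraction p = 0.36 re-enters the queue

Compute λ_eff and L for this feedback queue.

Effective arrival rate: λ_eff = λ/(1-p) = 3.3/(1-0.36) = 3.3/0.64 = 5.15625
ρ = λ_eff/μ = 5.15625/7.8 = 0.66106
L = ρ/(1-ρ) = 0.66106/(1-0.66106) = 1.9504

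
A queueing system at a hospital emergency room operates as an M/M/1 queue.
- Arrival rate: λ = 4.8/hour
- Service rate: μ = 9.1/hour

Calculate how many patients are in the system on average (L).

ρ = λ/μ = 4.8/9.1 = 0.5275
For M/M/1: L = λ/(μ-λ)
L = 4.8/(9.1-4.8) = 4.8/4.30
L = 1.1163 patients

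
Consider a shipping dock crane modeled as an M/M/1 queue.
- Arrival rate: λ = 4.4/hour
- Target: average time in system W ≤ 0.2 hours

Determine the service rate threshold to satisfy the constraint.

For M/M/1: W = 1/(μ-λ)
Need W ≤ 0.2, so 1/(μ-λ) ≤ 0.2
μ - λ ≥ 1/0.2 = 5.0000
μ ≥ 4.4 + 5.0000 = 9.4000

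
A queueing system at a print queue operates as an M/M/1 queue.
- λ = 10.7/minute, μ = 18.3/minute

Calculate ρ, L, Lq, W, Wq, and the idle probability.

Step 1: ρ = λ/μ = 10.7/18.3 = 0.5847
Step 2: L = λ/(μ-λ) = 10.7/7.60 = 1.4079
Step 3: Lq = λ²/(μ(μ-λ)) = 114.49/(18.3×7.60) = 0.8232
Step 4: W = 1/(μ-λ) = 1/7.60 = 0.13158
Step 5: Wq = λ/(μ(μ-λ)) = 10.7/(18.3×7.60) = 0.07693
Step 6: P(0) = 1-ρ = 0.4153
Verify: L = λW = 10.7×0.13158 = 1.4079 ✔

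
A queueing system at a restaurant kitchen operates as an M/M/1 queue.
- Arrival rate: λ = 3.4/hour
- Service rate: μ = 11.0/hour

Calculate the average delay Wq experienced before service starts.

First, compute utilization: ρ = λ/μ = 3.4/11.0 = 0.3091
For M/M/1: Wq = λ/(μ(μ-λ))
Wq = 3.4/(11.0 × (11.0-3.4))
Wq = 3.4/(11.0 × 7.60)
Wq = 0.04067 hours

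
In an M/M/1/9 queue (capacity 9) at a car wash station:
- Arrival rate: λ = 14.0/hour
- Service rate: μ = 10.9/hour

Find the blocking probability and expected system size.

ρ = λ/μ = 14.0/10.9 = 1.284404
P₀ = (1-ρ)/(1-ρ^(K+1)) = (1-1.284404)/(1-1.284404^10) = -0.2844/-11.2185 = 0.02535
P_K = P₀×ρ^K = 0.02535 × 1.284404^9 = 0.02535 × 9.5129 = 0.2412
Blocking probability P_9 = 0.2412 (24.12%)
L = ρ[1 - (K+1)ρ^K + Kρ^(K+1)] / [(1-ρ)(1-ρ^(K+1))]
L = 1.284404 × (1 - 10×9.512942 + 9×12.21846) / ((1 - 1.284404) × (1 - 12.21846)) = 6.3753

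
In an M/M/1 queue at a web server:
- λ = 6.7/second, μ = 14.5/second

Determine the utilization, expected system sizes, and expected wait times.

Step 1: ρ = λ/μ = 6.7/14.5 = 0.4621
Step 2: L = λ/(μ-λ) = 6.7/7.80 = 0.8590
Step 3: Lq = λ²/(μ(μ-λ)) = 44.89/(14.5×7.80) = 0.3969
Step 4: W = 1/(μ-λ) = 1/7.80 = 0.12821
Step 5: Wq = λ/(μ(μ-λ)) = 6.7/(14.5×7.80) = 0.05924
Step 6: P(0) = 1-ρ = 0.5379
Verify: L = λW = 6.7×0.12821 = 0.8590 ✔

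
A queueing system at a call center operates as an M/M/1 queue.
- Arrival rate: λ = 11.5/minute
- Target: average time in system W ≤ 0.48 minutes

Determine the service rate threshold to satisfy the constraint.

For M/M/1: W = 1/(μ-λ)
Need W ≤ 0.48, so 1/(μ-λ) ≤ 0.48
μ - λ ≥ 1/0.48 = 2.0833
μ ≥ 11.5 + 2.0833 = 13.5833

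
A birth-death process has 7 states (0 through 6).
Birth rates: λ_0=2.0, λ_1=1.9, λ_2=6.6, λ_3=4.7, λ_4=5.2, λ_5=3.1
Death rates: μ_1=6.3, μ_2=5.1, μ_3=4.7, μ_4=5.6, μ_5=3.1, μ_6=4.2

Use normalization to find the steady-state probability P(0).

Ratios P(n)/P(0) = (λ₀···λₙ₋₁)/(μ₁···μₙ):
P(1)/P(0) = (2.0)/(6.3) = 0.31746
P(2)/P(0) = (2.0×1.9)/(6.3×5.1) = 0.11827
P(3)/P(0) = (2.0×1.9×6.6)/(6.3×5.1×4.7) = 0.16608
P(4)/P(0) = (2.0×1.9×6.6×4.7)/(6.3×5.1×4.7×5.6) = 0.13939
P(5)/P(0) = (2.0×1.9×6.6×4.7×5.2)/(6.3×5.1×4.7×5.6×3.1) = 0.23381
P(6)/P(0) = (2.0×1.9×6.6×4.7×5.2×3.1)/(6.3×5.1×4.7×5.6×3.1×4.2) = 0.17258

Normalization: ∑ P(n) = 1
P(0) × (1.0000 + 0.31746 + 0.11827 + 0.16608 + 0.13939 + 0.23381 + 0.17258) = 1
P(0) × 2.1476 = 1
P(0) = 1/2.1476 = 0.4656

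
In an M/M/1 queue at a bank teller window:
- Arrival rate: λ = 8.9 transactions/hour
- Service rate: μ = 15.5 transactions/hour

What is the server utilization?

Server utilization: ρ = λ/μ
ρ = 8.9/15.5 = 0.5742
The server is busy 57.42% of the time.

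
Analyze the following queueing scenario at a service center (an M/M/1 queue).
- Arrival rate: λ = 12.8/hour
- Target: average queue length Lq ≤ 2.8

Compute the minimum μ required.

For M/M/1: Lq = λ²/(μ(μ-λ))
Need Lq ≤ 2.8, i.e. μ(μ-λ) ≥ λ²/2.8
μ² - 12.8μ - 163.84/2.8 ≥ 0  →  μ² - 12.8μ - 58.514286 ≥ 0
Quadratic formula (positive root): μ = [λ + √(λ² + 4×58.514286)]/2
Discriminant: 163.84 + 4×58.514286 = 397.8971, √397.8971 = 19.9474
μ ≥ (12.8 + 19.9474)/2 = 16.3737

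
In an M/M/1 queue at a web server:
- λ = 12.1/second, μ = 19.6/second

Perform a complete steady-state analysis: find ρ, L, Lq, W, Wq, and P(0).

Step 1: ρ = λ/μ = 12.1/19.6 = 0.6173
Step 2: L = λ/(μ-λ) = 12.1/7.50 = 1.6133
Step 3: Lq = λ²/(μ(μ-λ)) = 146.41/(19.6×7.50) = 0.9960
Step 4: W = 1/(μ-λ) = 1/7.50 = 0.13333
Step 5: Wq = λ/(μ(μ-λ)) = 12.1/(19.6×7.50) = 0.08231
Step 6: P(0) = 1-ρ = 0.3827
Verify: L = λW = 12.1×0.13333 = 1.6133 ✔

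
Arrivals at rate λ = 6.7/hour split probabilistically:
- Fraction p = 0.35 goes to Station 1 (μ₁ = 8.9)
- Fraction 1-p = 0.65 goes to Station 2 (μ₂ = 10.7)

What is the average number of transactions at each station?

Effective rates: λ₁ = 6.7×0.35 = 2.345, λ₂ = 6.7×0.65 = 4.355
Station 1: ρ₁ = 2.345/8.9 = 0.26348, L₁ = ρ₁/(1-ρ₁) = 0.26348/(1-0.26348) = 0.3577
Station 2: ρ₂ = 4.355/10.7 = 0.40701, L₂ = ρ₂/(1-ρ₂) = 0.40701/(1-0.40701) = 0.6864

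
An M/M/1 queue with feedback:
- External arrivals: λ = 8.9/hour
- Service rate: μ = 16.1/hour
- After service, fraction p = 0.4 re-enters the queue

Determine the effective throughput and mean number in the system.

Effective arrival rate: λ_eff = λ/(1-p) = 8.9/(1-0.4) = 8.9/0.60 = 14.83333
ρ = λ_eff/μ = 14.83333/16.1 = 0.921325
L = ρ/(1-ρ) = 0.921325/(1-0.921325) = 11.7105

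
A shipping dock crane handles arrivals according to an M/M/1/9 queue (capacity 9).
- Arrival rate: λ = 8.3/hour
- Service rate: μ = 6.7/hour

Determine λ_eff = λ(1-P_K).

ρ = λ/μ = 8.3/6.7 = 1.2388
P₀ = (1-ρ)/(1-ρ^(K+1)) = (1-1.2388)/(1-1.2388^10) = -0.2388/-7.5116 = 0.03179
P_K = P₀×ρ^K = 0.03179 × 1.2388^9 = 0.03179 × 6.8709 = 0.2184
λ_eff = λ(1-P_K) = 8.3 × (1 - 0.21843) = 8.3 × 0.78157 = 6.4870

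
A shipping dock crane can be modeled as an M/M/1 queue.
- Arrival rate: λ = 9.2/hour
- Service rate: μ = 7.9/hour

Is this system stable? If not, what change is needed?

Stability requires ρ = λ/(cμ) < 1
ρ = 9.2/(1 × 7.9) = 9.2/7.90 = 1.1646
Since 1.1646 ≥ 1, the system is UNSTABLE.
Queue grows without bound. Need μ > λ = 9.2.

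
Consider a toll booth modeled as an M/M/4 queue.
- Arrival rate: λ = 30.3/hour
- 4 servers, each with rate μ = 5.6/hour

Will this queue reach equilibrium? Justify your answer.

Stability requires ρ = λ/(cμ) < 1
ρ = 30.3/(4 × 5.6) = 30.3/22.40 = 1.3527
Since 1.3527 ≥ 1, the system is UNSTABLE.
Need c > λ/μ = 30.3/5.6 = 5.41.
Minimum servers needed: c = 6.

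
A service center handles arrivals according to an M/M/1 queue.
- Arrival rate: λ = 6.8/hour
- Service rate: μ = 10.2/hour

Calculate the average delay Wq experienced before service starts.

First, compute utilization: ρ = λ/μ = 6.8/10.2 = 0.6667
For M/M/1: Wq = λ/(μ(μ-λ))
Wq = 6.8/(10.2 × (10.2-6.8))
Wq = 6.8/(10.2 × 3.40)
Wq = 0.1961 hours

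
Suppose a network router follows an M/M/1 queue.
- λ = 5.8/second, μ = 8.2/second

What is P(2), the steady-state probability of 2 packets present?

ρ = λ/μ = 5.8/8.2 = 0.7073
P(n) = (1-ρ)ρⁿ
P(2) = (1-0.7073) × 0.7073^2
P(2) = 0.2927 × 0.5003
P(2) = 0.1464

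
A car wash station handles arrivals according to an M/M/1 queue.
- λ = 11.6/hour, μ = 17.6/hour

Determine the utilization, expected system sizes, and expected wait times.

Step 1: ρ = λ/μ = 11.6/17.6 = 0.6591
Step 2: L = λ/(μ-λ) = 11.6/6.00 = 1.9333
Step 3: Lq = λ²/(μ(μ-λ)) = 134.56/(17.6×6.00) = 1.2742
Step 4: W = 1/(μ-λ) = 1/6.00 = 0.166667
Step 5: Wq = λ/(μ(μ-λ)) = 11.6/(17.6×6.00) = 0.1098
Step 6: P(0) = 1-ρ = 0.3409
Verify: L = λW = 11.6×0.166667 = 1.9333 ✔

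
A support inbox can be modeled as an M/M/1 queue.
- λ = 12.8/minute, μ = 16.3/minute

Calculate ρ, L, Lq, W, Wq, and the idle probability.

Step 1: ρ = λ/μ = 12.8/16.3 = 0.7853
Step 2: L = λ/(μ-λ) = 12.8/3.50 = 3.6571
Step 3: Lq = λ²/(μ(μ-λ)) = 163.84/(16.3×3.50) = 2.8719
Step 4: W = 1/(μ-λ) = 1/3.50 = 0.28571
Step 5: Wq = λ/(μ(μ-λ)) = 12.8/(16.3×3.50) = 0.2244
Step 6: P(0) = 1-ρ = 0.2147
Verify: L = λW = 12.8×0.28571 = 3.6571 ✔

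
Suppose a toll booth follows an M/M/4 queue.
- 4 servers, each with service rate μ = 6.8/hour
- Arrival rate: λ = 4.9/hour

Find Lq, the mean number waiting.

Traffic intensity: ρ = λ/(cμ) = 4.9/(4×6.8) = 0.1801
Since ρ = 0.1801 < 1, system is stable.
Offered load a = λ/μ = cρ = 4.9/6.8 = 0.7206
P₀ = [ Σₙ₌₀^3 aⁿ/n! + a^4/(4!(1-ρ)) ]⁻¹
Σ = a^0/0! + a^1/1! + a^2/2! + a^3/3! = 1.0000 + 0.7206 + 0.2596 + 0.06236 = 2.0426
a^4/(4!(1-ρ)) = 0.2696/(24 × 0.8199) = 0.01370
P₀ = 1/(2.0426 + 0.01370) = 0.4863
Lq = P₀·a^4·ρ / (4!(1-ρ)²) = 0.4863 × 0.2696 × 0.1801 / (24 × 0.6722) = 0.001464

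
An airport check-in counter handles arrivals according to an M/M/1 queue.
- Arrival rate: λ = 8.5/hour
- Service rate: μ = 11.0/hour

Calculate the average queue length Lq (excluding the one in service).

ρ = λ/μ = 8.5/11.0 = 0.7727
For M/M/1: Lq = λ²/(μ(μ-λ))
Lq = 72.25/(11.0 × 2.50)
Lq = 2.6273 passengers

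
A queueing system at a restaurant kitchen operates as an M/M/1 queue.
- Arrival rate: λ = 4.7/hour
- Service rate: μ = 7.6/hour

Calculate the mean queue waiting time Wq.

First, compute utilization: ρ = λ/μ = 4.7/7.6 = 0.6184
For M/M/1: Wq = λ/(μ(μ-λ))
Wq = 4.7/(7.6 × (7.6-4.7))
Wq = 4.7/(7.6 × 2.90)
Wq = 0.2132 hours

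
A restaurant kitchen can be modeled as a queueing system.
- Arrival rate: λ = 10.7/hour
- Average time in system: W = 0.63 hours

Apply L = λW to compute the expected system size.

Little's Law: L = λW
L = 10.7 × 0.63 = 6.7410 orders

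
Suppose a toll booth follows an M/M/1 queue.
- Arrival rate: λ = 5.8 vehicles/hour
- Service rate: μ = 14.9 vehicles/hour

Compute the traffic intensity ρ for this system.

Server utilization: ρ = λ/μ
ρ = 5.8/14.9 = 0.3893
The server is busy 38.93% of the time.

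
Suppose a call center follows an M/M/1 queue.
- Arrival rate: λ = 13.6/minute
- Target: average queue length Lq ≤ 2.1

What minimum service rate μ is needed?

For M/M/1: Lq = λ²/(μ(μ-λ))
Need Lq ≤ 2.1, i.e. μ(μ-λ) ≥ λ²/2.1
μ² - 13.6μ - 184.96/2.1 ≥ 0  →  μ² - 13.6μ - 88.0762 ≥ 0
Quadratic formula (positive root): μ = [λ + √(λ² + 4×88.0762)]/2
Discriminant: 184.96 + 4×88.0762 = 537.2648, √537.2648 = 23.1790
μ ≥ (13.6 + 23.1790)/2 = 18.3895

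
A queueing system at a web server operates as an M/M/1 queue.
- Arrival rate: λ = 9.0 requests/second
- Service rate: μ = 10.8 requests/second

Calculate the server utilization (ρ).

Server utilization: ρ = λ/μ
ρ = 9.0/10.8 = 0.8333
The server is busy 83.33% of the time.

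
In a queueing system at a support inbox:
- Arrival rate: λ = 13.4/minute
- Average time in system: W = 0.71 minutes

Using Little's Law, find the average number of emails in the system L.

Little's Law: L = λW
L = 13.4 × 0.71 = 9.5140 emails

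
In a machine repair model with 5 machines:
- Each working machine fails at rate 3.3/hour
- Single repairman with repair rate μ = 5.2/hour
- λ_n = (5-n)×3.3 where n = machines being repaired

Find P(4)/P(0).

P(4)/P(0) = ∏_{i=0}^{4-1} λ_i/μ_{i+1}
= (5-0)×3.3/5.2 × (5-1)×3.3/5.2 × (5-2)×3.3/5.2 × (5-3)×3.3/5.2
= 19.4636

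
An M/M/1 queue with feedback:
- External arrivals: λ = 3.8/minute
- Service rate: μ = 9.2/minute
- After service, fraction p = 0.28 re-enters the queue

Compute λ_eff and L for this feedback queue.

Effective arrival rate: λ_eff = λ/(1-p) = 3.8/(1-0.28) = 3.8/0.72 = 5.2778
ρ = λ_eff/μ = 5.2778/9.2 = 0.57367
L = ρ/(1-ρ) = 0.57367/(1-0.57367) = 1.3456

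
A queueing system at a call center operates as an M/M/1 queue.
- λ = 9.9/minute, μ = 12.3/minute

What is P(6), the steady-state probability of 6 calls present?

ρ = λ/μ = 9.9/12.3 = 0.8049
P(n) = (1-ρ)ρⁿ
P(6) = (1-0.8049) × 0.8049^6
P(6) = 0.1951 × 0.2719
P(6) = 0.05305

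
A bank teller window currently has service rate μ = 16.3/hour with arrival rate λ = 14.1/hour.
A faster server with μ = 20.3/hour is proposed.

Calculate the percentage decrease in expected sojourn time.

System 1: ρ₁ = 14.1/16.3 = 0.8650, W₁ = 1/(16.3-14.1) = 0.45455
System 2: ρ₂ = 14.1/20.3 = 0.6946, W₂ = 1/(20.3-14.1) = 0.16129
Improvement: (W₁-W₂)/W₁ = (0.45455-0.16129)/0.45455 = 64.52%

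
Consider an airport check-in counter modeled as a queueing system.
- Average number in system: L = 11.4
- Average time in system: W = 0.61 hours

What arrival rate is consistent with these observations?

Little's Law: L = λW, so λ = L/W
λ = 11.4/0.61 = 18.6885 passengers/hour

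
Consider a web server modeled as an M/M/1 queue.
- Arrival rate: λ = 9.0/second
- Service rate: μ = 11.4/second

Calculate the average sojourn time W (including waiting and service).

First, compute utilization: ρ = λ/μ = 9.0/11.4 = 0.7895
For M/M/1: W = 1/(μ-λ)
W = 1/(11.4-9.0) = 1/2.40
W = 0.4167 seconds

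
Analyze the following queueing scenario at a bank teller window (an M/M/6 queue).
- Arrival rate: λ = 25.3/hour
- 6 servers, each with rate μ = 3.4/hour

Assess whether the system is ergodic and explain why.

Stability requires ρ = λ/(cμ) < 1
ρ = 25.3/(6 × 3.4) = 25.3/20.40 = 1.2402
Since 1.2402 ≥ 1, the system is UNSTABLE.
Need c > λ/μ = 25.3/3.4 = 7.44.
Minimum servers needed: c = 8.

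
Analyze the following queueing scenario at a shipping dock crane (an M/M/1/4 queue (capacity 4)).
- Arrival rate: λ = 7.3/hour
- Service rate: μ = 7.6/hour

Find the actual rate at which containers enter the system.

ρ = λ/μ = 7.3/7.6 = 0.9605
P₀ = (1-ρ)/(1-ρ^(K+1)) = (1-0.9605)/(1-0.9605^5) = 0.03950/0.1825 = 0.2164
P_K = P₀×ρ^K = 0.2164 × 0.9605^4 = 0.2164 × 0.8511 = 0.1842
λ_eff = λ(1-P_K) = 7.3 × (1 - 0.18422) = 7.3 × 0.81578 = 5.9552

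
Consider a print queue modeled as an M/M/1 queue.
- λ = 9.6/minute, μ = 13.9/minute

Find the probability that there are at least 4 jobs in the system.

ρ = λ/μ = 9.6/13.9 = 0.6906
P(N ≥ n) = ρⁿ
P(N ≥ 4) = 0.6906^4
P(N ≥ 4) = 0.2275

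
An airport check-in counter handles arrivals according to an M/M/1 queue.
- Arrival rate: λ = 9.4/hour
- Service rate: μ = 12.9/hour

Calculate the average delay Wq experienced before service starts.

First, compute utilization: ρ = λ/μ = 9.4/12.9 = 0.7287
For M/M/1: Wq = λ/(μ(μ-λ))
Wq = 9.4/(12.9 × (12.9-9.4))
Wq = 9.4/(12.9 × 3.50)
Wq = 0.2082 hours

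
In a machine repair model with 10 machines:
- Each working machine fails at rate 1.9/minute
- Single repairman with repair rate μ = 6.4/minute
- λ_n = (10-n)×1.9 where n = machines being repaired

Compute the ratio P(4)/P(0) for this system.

P(4)/P(0) = ∏_{i=0}^{4-1} λ_i/μ_{i+1}
= (10-0)×1.9/6.4 × (10-1)×1.9/6.4 × (10-2)×1.9/6.4 × (10-3)×1.9/6.4
= 39.1494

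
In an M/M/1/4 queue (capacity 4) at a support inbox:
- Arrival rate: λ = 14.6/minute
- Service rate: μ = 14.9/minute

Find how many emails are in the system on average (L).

ρ = λ/μ = 14.6/14.9 = 0.97987
P₀ = (1-ρ)/(1-ρ^(K+1)) = (1-0.97987)/(1-0.97987^5) = 0.02013/0.09668 = 0.2082
P_K = P₀×ρ^K = 0.2082 × 0.97987^4 = 0.2082 × 0.9219 = 0.1919
L = ρ[1 - (K+1)ρ^K + Kρ^(K+1)] / [(1-ρ)(1-ρ^(K+1))]
L = 0.97987 × (1 - 5×0.92187884 + 4×0.90332142) / ((1 - 0.97987) × (1 - 0.90332142)) = 1.9593 emails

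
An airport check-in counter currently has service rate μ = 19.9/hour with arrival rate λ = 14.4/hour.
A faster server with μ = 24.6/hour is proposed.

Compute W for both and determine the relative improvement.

System 1: ρ₁ = 14.4/19.9 = 0.7236, W₁ = 1/(19.9-14.4) = 0.18182
System 2: ρ₂ = 14.4/24.6 = 0.5854, W₂ = 1/(24.6-14.4) = 0.098039
Improvement: (W₁-W₂)/W₁ = (0.18182-0.098039)/0.18182 = 46.08%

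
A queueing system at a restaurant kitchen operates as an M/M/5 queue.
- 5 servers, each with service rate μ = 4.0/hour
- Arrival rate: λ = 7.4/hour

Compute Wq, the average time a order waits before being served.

Traffic intensity: ρ = λ/(cμ) = 7.4/(5×4.0) = 0.3700
Since ρ = 0.3700 < 1, system is stable.
Offered load a = λ/μ = cρ = 7.4/4.0 = 1.8500
P₀ = [ Σₙ₌₀^4 aⁿ/n! + a^5/(5!(1-ρ)) ]⁻¹
Σ = a^0/0! + a^1/1! + a^2/2! + a^3/3! + a^4/4! = 1.00000 + 1.85000 + 1.71125 + 1.05527 + 0.488063 = 6.1046
a^5/(5!(1-ρ)) = 21.6700/(120 × 0.6300) = 0.2866
P₀ = 1/(6.1046 + 0.2866) = 0.1565
Lq = P₀·a^5·ρ / (5!(1-ρ)²) = 0.15646 × 21.6700 × 0.37000 / (120 × 0.39690) = 0.02634
Wq = Lq/λ = 0.02634/7.4 = 0.003559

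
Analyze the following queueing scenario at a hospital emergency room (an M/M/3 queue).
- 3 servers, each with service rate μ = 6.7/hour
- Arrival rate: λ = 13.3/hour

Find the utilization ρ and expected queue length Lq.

Traffic intensity: ρ = λ/(cμ) = 13.3/(3×6.7) = 0.6617
Since ρ = 0.6617 < 1, system is stable.
Offered load a = λ/μ = cρ = 13.3/6.7 = 1.9851
P₀ = [ Σₙ₌₀^2 aⁿ/n! + a^3/(3!(1-ρ)) ]⁻¹
Σ = a^0/0! + a^1/1! + a^2/2! = 1.00000 + 1.98507 + 1.97026 = 4.9553
a^3/(3!(1-ρ)) = 7.8222/(6 × 0.33831) = 3.8536
P₀ = 1/(4.9553 + 3.8536) = 0.1135
Lq = P₀·a^3·ρ / (3!(1-ρ)²) = 0.11352 × 7.8222 × 0.66169 / (6 × 0.11445) = 0.8556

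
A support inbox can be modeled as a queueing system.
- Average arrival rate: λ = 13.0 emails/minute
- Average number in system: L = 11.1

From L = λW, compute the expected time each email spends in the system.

Little's Law: L = λW, so W = L/λ
W = 11.1/13.0 = 0.8538 minutes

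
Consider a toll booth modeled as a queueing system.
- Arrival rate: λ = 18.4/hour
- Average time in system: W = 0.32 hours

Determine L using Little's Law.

Little's Law: L = λW
L = 18.4 × 0.32 = 5.8880 vehicles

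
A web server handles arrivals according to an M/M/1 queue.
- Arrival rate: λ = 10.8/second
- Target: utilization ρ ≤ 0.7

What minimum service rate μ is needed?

ρ = λ/μ, so μ = λ/ρ
μ ≥ 10.8/0.7 = 15.4286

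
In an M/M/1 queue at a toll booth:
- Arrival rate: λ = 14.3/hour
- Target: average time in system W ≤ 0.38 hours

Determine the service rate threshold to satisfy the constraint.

For M/M/1: W = 1/(μ-λ)
Need W ≤ 0.38, so 1/(μ-λ) ≤ 0.38
μ - λ ≥ 1/0.38 = 2.6316
μ ≥ 14.3 + 2.6316 = 16.9316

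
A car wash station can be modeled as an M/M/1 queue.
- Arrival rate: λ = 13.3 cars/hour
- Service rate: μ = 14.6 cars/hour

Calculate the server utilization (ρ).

Server utilization: ρ = λ/μ
ρ = 13.3/14.6 = 0.9110
The server is busy 91.10% of the time.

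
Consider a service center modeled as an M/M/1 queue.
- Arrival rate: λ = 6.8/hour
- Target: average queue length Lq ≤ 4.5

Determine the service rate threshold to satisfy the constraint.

For M/M/1: Lq = λ²/(μ(μ-λ))
Need Lq ≤ 4.5, i.e. μ(μ-λ) ≥ λ²/4.5
μ² - 6.8μ - 46.24/4.5 ≥ 0  →  μ² - 6.8μ - 10.27556 ≥ 0
Quadratic formula (positive root): μ = [λ + √(λ² + 4×10.27556)]/2
Discriminant: 46.24 + 4×10.27556 = 87.3422, √87.3422 = 9.3457
μ ≥ (6.8 + 9.3457)/2 = 8.0729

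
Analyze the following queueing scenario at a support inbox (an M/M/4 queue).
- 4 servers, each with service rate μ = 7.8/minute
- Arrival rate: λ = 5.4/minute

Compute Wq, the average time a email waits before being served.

Traffic intensity: ρ = λ/(cμ) = 5.4/(4×7.8) = 0.1731
Since ρ = 0.1731 < 1, system is stable.
Offered load a = λ/μ = cρ = 5.4/7.8 = 0.6923
P₀ = [ Σₙ₌₀^3 aⁿ/n! + a^4/(4!(1-ρ)) ]⁻¹
Σ = a^0/0! + a^1/1! + a^2/2! + a^3/3! = 1.0000 + 0.69231 + 0.23964 + 0.055303 = 1.9873
a^4/(4!(1-ρ)) = 0.2297/(24 × 0.8269) = 0.01157
P₀ = 1/(1.9873 + 0.01157) = 0.5003
Lq = P₀·a^4·ρ / (4!(1-ρ)²) = 0.5003 × 0.2297 × 0.1731 / (24 × 0.6838) = 0.001212
Wq = Lq/λ = 0.00121204/5.4 = 0.0002245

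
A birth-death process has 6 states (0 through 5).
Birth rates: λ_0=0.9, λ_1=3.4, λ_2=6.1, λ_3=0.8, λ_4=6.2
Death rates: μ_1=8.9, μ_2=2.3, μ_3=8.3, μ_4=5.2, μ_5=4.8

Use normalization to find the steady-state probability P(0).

Ratios P(n)/P(0) = (λ₀···λₙ₋₁)/(μ₁···μₙ):
P(1)/P(0) = (0.9)/(8.9) = 0.1011
P(2)/P(0) = (0.9×3.4)/(8.9×2.3) = 0.1495
P(3)/P(0) = (0.9×3.4×6.1)/(8.9×2.3×8.3) = 0.1099
P(4)/P(0) = (0.9×3.4×6.1×0.8)/(8.9×2.3×8.3×5.2) = 0.01690
P(5)/P(0) = (0.9×3.4×6.1×0.8×6.2)/(8.9×2.3×8.3×5.2×4.8) = 0.02183

Normalization: ∑ P(n) = 1
P(0) × (1.0000 + 0.1011 + 0.1495 + 0.1099 + 0.01690 + 0.02183) = 1
P(0) × 1.3992 = 1
P(0) = 1/1.3992 = 0.7147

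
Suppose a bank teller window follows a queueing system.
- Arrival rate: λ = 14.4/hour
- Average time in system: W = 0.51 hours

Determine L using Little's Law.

Little's Law: L = λW
L = 14.4 × 0.51 = 7.3440 transactions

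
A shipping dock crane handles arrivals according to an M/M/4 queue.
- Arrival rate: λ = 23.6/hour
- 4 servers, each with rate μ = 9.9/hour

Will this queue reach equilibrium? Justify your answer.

Stability requires ρ = λ/(cμ) < 1
ρ = 23.6/(4 × 9.9) = 23.6/39.60 = 0.5960
Since 0.5960 < 1, the system is STABLE.
The servers are busy 59.60% of the time.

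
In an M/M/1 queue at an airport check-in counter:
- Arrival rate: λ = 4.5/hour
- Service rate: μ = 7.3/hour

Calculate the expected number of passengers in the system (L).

ρ = λ/μ = 4.5/7.3 = 0.6164
For M/M/1: L = λ/(μ-λ)
L = 4.5/(7.3-4.5) = 4.5/2.80
L = 1.6071 passengers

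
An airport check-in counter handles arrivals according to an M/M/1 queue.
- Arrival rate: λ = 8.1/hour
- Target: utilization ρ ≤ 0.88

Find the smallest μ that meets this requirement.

ρ = λ/μ, so μ = λ/ρ
μ ≥ 8.1/0.88 = 9.2045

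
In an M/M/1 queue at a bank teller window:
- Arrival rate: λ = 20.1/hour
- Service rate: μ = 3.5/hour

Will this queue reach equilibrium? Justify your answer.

Stability requires ρ = λ/(cμ) < 1
ρ = 20.1/(1 × 3.5) = 20.1/3.50 = 5.7429
Since 5.7429 ≥ 1, the system is UNSTABLE.
Queue grows without bound. Need μ > λ = 20.1.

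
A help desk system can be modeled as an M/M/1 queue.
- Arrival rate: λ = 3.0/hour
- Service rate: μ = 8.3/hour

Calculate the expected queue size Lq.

ρ = λ/μ = 3.0/8.3 = 0.3614
For M/M/1: Lq = λ²/(μ(μ-λ))
Lq = 9.00/(8.3 × 5.30)
Lq = 0.2046 tickets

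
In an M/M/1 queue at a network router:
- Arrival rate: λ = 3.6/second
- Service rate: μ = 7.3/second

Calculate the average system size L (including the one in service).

ρ = λ/μ = 3.6/7.3 = 0.4932
For M/M/1: L = λ/(μ-λ)
L = 3.6/(7.3-3.6) = 3.6/3.70
L = 0.9730 packets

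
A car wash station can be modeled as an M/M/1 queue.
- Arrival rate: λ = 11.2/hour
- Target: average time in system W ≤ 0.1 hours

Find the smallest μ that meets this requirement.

For M/M/1: W = 1/(μ-λ)
Need W ≤ 0.1, so 1/(μ-λ) ≤ 0.1
μ - λ ≥ 1/0.1 = 10.0000
μ ≥ 11.2 + 10.0000 = 21.2000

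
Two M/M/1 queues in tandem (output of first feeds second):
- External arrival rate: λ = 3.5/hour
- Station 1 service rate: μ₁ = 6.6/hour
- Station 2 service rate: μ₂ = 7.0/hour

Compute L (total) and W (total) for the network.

By Jackson's theorem, each station behaves as independent M/M/1.
Station 1: ρ₁ = 3.5/6.6 = 0.5303, L₁ = ρ₁/(1-ρ₁) = λ/(μ₁-λ) = 3.5/3.10 = 1.1290
Station 2: ρ₂ = 3.5/7.0 = 0.5000, L₂ = ρ₂/(1-ρ₂) = λ/(μ₂-λ) = 3.5/3.50 = 1.0000
Total: L = L₁ + L₂ = 1.1290 + 1.0000 = 2.1290
W = L/λ = 2.1290/3.5 = 0.6083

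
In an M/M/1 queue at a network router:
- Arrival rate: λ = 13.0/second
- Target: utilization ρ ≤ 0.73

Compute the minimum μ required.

ρ = λ/μ, so μ = λ/ρ
μ ≥ 13.0/0.73 = 17.8082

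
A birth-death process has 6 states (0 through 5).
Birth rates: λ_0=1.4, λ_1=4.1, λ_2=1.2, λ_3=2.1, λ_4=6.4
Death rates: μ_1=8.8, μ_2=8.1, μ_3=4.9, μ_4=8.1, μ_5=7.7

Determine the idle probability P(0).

Ratios P(n)/P(0) = (λ₀···λₙ₋₁)/(μ₁···μₙ):
P(1)/P(0) = (1.4)/(8.8) = 0.1591
P(2)/P(0) = (1.4×4.1)/(8.8×8.1) = 0.08053
P(3)/P(0) = (1.4×4.1×1.2)/(8.8×8.1×4.9) = 0.01972
P(4)/P(0) = (1.4×4.1×1.2×2.1)/(8.8×8.1×4.9×8.1) = 0.005113
P(5)/P(0) = (1.4×4.1×1.2×2.1×6.4)/(8.8×8.1×4.9×8.1×7.7) = 0.004250

Normalization: ∑ P(n) = 1
P(0) × (1.0000 + 0.1591 + 0.08053 + 0.01972 + 0.005113 + 0.004250) = 1
P(0) × 1.2687 = 1
P(0) = 1/1.2687 = 0.7882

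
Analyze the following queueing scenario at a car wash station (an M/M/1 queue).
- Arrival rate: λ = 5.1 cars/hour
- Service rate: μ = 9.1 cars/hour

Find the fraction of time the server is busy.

Server utilization: ρ = λ/μ
ρ = 5.1/9.1 = 0.5604
The server is busy 56.04% of the time.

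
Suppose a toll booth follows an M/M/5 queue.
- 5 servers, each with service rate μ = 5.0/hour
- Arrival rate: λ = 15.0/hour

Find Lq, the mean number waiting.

Traffic intensity: ρ = λ/(cμ) = 15.0/(5×5.0) = 0.6000
Since ρ = 0.6000 < 1, system is stable.
Offered load a = λ/μ = cρ = 15.0/5.0 = 3.0000
P₀ = [ Σₙ₌₀^4 aⁿ/n! + a^5/(5!(1-ρ)) ]⁻¹
Σ = a^0/0! + a^1/1! + a^2/2! + a^3/3! + a^4/4! = 1.0000 + 3.0000 + 4.5000 + 4.5000 + 3.3750 = 16.3750
a^5/(5!(1-ρ)) = 243.0000/(120 × 0.4000) = 5.0625
P₀ = 1/(16.3750 + 5.0625) = 0.04665
Lq = P₀·a^5·ρ / (5!(1-ρ)²) = 0.04665 × 243.0000 × 0.6000 / (120 × 0.1600) = 0.3542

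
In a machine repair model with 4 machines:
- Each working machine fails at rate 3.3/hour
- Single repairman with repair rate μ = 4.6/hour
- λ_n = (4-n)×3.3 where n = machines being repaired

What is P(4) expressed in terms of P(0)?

P(4)/P(0) = ∏_{i=0}^{4-1} λ_i/μ_{i+1}
= (4-0)×3.3/4.6 × (4-1)×3.3/4.6 × (4-2)×3.3/4.6 × (4-3)×3.3/4.6
= 6.3568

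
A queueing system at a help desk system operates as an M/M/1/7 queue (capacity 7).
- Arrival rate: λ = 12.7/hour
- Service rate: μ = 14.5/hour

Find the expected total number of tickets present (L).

ρ = λ/μ = 12.7/14.5 = 0.87586
P₀ = (1-ρ)/(1-ρ^(K+1)) = (1-0.87586)/(1-0.87586^8) = 0.12414/0.65368 = 0.1899
P_K = P₀×ρ^K = 0.1899 × 0.87586^7 = 0.1899 × 0.3954 = 0.07509
L = ρ[1 - (K+1)ρ^K + Kρ^(K+1)] / [(1-ρ)(1-ρ^(K+1))]
L = 0.87586 × (1 - 8×0.395406 + 7×0.346320) / ((1 - 0.87586) × (1 - 0.346320)) = 2.8170 tickets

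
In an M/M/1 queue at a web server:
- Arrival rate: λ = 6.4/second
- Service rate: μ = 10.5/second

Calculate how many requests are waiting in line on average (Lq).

ρ = λ/μ = 6.4/10.5 = 0.6095
For M/M/1: Lq = λ²/(μ(μ-λ))
Lq = 40.96/(10.5 × 4.10)
Lq = 0.9515 requests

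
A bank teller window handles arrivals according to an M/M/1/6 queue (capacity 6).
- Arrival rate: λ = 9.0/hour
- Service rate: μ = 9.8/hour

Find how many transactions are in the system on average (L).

ρ = λ/μ = 9.0/9.8 = 0.91837
P₀ = (1-ρ)/(1-ρ^(K+1)) = (1-0.91837)/(1-0.91837^7) = 0.08163/0.4490 = 0.1818
P_K = P₀×ρ^K = 0.1818 × 0.91837^6 = 0.1818 × 0.5999 = 0.1091
L = ρ[1 - (K+1)ρ^K + Kρ^(K+1)] / [(1-ρ)(1-ρ^(K+1))]
L = 0.91837 × (1 - 7×0.599938 + 6×0.550965) / ((1 - 0.91837) × (1 - 0.550965)) = 2.6614 transactions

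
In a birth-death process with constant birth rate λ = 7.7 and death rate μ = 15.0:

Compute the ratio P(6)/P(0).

For constant rates: P(n)/P(0) = (λ/μ)^n
P(6)/P(0) = (7.7/15.0)^6 = 0.51333^6 = 0.01830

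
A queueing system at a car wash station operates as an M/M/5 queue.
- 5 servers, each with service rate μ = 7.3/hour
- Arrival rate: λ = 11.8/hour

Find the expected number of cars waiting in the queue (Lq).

Traffic intensity: ρ = λ/(cμ) = 11.8/(5×7.3) = 0.3233
Since ρ = 0.3233 < 1, system is stable.
Offered load a = λ/μ = cρ = 11.8/7.3 = 1.6164
P₀ = [ Σₙ₌₀^4 aⁿ/n! + a^5/(5!(1-ρ)) ]⁻¹
Σ = a^0/0! + a^1/1! + a^2/2! + a^3/3! + a^4/4! = 1.00000 + 1.61644 + 1.30644 + 0.703925 + 0.284463 = 4.9113
a^5/(5!(1-ρ)) = 11.0356/(120 × 0.6767) = 0.1359
P₀ = 1/(4.9113 + 0.1359) = 0.1981
Lq = P₀·a^5·ρ / (5!(1-ρ)²) = 0.1981 × 11.0356 × 0.3233 / (120 × 0.4579) = 0.01286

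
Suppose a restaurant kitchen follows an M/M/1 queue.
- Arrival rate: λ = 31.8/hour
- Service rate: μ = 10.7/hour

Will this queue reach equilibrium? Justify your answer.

Stability requires ρ = λ/(cμ) < 1
ρ = 31.8/(1 × 10.7) = 31.8/10.70 = 2.9720
Since 2.9720 ≥ 1, the system is UNSTABLE.
Queue grows without bound. Need μ > λ = 31.8.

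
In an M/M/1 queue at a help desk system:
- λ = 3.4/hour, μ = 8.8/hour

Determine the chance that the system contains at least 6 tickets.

ρ = λ/μ = 3.4/8.8 = 0.38636
P(N ≥ n) = ρⁿ
P(N ≥ 6) = 0.38636^6
P(N ≥ 6) = 0.003326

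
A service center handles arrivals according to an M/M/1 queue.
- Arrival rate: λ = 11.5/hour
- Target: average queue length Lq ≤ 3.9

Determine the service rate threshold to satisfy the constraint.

For M/M/1: Lq = λ²/(μ(μ-λ))
Need Lq ≤ 3.9, i.e. μ(μ-λ) ≥ λ²/3.9
μ² - 11.5μ - 132.25/3.9 ≥ 0  →  μ² - 11.5μ - 33.91026 ≥ 0
Quadratic formula (positive root): μ = [λ + √(λ² + 4×33.91026)]/2
Discriminant: 132.25 + 4×33.91026 = 267.8910, √267.8910 = 16.3674
μ ≥ (11.5 + 16.3674)/2 = 13.9337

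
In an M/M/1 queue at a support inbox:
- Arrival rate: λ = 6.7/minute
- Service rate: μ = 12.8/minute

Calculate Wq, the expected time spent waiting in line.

First, compute utilization: ρ = λ/μ = 6.7/12.8 = 0.5234
For M/M/1: Wq = λ/(μ(μ-λ))
Wq = 6.7/(12.8 × (12.8-6.7))
Wq = 6.7/(12.8 × 6.10)
Wq = 0.08581 minutes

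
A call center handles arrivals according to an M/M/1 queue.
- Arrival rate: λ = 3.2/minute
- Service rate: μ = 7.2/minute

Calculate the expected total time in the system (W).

First, compute utilization: ρ = λ/μ = 3.2/7.2 = 0.4444
For M/M/1: W = 1/(μ-λ)
W = 1/(7.2-3.2) = 1/4.00
W = 0.2500 minutes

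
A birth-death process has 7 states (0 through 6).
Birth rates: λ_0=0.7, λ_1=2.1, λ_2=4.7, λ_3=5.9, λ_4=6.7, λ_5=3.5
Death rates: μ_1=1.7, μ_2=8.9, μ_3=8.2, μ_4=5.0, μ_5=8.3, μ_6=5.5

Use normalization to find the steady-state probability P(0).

Ratios P(n)/P(0) = (λ₀···λₙ₋₁)/(μ₁···μₙ):
P(1)/P(0) = (0.7)/(1.7) = 0.41176
P(2)/P(0) = (0.7×2.1)/(1.7×8.9) = 0.097158
P(3)/P(0) = (0.7×2.1×4.7)/(1.7×8.9×8.2) = 0.055688
P(4)/P(0) = (0.7×2.1×4.7×5.9)/(1.7×8.9×8.2×5.0) = 0.065712
P(5)/P(0) = (0.7×2.1×4.7×5.9×6.7)/(1.7×8.9×8.2×5.0×8.3) = 0.053045
P(6)/P(0) = (0.7×2.1×4.7×5.9×6.7×3.5)/(1.7×8.9×8.2×5.0×8.3×5.5) = 0.033756

Normalization: ∑ P(n) = 1
P(0) × (1.0000 + 0.41176 + 0.097158 + 0.055688 + 0.065712 + 0.053045 + 0.033756) = 1
P(0) × 1.7171 = 1
P(0) = 1/1.7171 = 0.5824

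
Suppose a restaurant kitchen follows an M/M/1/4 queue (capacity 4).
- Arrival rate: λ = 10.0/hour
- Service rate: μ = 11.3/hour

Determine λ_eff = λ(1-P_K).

ρ = λ/μ = 10.0/11.3 = 0.88496
P₀ = (1-ρ)/(1-ρ^(K+1)) = (1-0.88496)/(1-0.88496^5) = 0.11504/0.45723 = 0.2516
P_K = P₀×ρ^K = 0.2516 × 0.88496^4 = 0.2516 × 0.6133 = 0.1543
λ_eff = λ(1-P_K) = 10.0 × (1 - 0.15431) = 10.0 × 0.84569 = 8.4569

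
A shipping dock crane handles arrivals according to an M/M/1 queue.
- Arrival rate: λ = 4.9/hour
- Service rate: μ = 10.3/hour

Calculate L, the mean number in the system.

ρ = λ/μ = 4.9/10.3 = 0.4757
For M/M/1: L = λ/(μ-λ)
L = 4.9/(10.3-4.9) = 4.9/5.40
L = 0.9074 containers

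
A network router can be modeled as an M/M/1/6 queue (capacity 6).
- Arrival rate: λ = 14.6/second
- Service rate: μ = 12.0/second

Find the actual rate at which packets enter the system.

ρ = λ/μ = 14.6/12.0 = 1.21667
P₀ = (1-ρ)/(1-ρ^(K+1)) = (1-1.21667)/(1-1.21667^7) = -0.2167/-2.9465 = 0.07354
P_K = P₀×ρ^K = 0.07354 × 1.21667^6 = 0.07354 × 3.2437 = 0.2385
λ_eff = λ(1-P_K) = 14.6 × (1 - 0.23852) = 14.6 × 0.76148 = 11.1176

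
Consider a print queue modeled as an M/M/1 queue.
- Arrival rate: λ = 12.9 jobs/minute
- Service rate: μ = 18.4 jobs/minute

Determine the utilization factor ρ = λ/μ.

Server utilization: ρ = λ/μ
ρ = 12.9/18.4 = 0.7011
The server is busy 70.11% of the time.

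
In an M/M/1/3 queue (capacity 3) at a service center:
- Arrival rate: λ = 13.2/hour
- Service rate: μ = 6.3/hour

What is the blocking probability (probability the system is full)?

ρ = λ/μ = 13.2/6.3 = 2.0952
P₀ = (1-ρ)/(1-ρ^(K+1)) = (1-2.0952)/(1-2.0952^4) = -1.0952/-18.2709 = 0.05994
P_K = P₀×ρ^K = 0.05994 × 2.0952^3 = 0.05994 × 9.1976 = 0.5513
Blocking probability = 55.13%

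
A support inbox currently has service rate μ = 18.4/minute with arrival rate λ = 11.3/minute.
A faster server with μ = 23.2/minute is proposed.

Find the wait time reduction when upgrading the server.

System 1: ρ₁ = 11.3/18.4 = 0.6141, W₁ = 1/(18.4-11.3) = 0.14085
System 2: ρ₂ = 11.3/23.2 = 0.4871, W₂ = 1/(23.2-11.3) = 0.084034
Improvement: (W₁-W₂)/W₁ = (0.14085-0.084034)/0.14085 = 40.34%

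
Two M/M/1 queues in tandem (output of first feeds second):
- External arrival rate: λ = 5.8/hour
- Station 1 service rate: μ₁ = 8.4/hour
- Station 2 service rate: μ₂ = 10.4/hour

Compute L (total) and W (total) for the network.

By Jackson's theorem, each station behaves as independent M/M/1.
Station 1: ρ₁ = 5.8/8.4 = 0.6905, L₁ = ρ₁/(1-ρ₁) = λ/(μ₁-λ) = 5.8/2.60 = 2.23077
Station 2: ρ₂ = 5.8/10.4 = 0.5577, L₂ = ρ₂/(1-ρ₂) = λ/(μ₂-λ) = 5.8/4.60 = 1.26087
Total: L = L₁ + L₂ = 2.23077 + 1.26087 = 3.4916
W = L/λ = 3.4916/5.8 = 0.6020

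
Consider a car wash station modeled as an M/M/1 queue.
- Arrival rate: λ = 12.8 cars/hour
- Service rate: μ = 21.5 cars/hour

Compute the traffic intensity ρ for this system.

Server utilization: ρ = λ/μ
ρ = 12.8/21.5 = 0.5953
The server is busy 59.53% of the time.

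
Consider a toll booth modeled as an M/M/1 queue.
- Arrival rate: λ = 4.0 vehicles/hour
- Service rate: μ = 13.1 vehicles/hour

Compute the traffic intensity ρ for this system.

Server utilization: ρ = λ/μ
ρ = 4.0/13.1 = 0.3053
The server is busy 30.53% of the time.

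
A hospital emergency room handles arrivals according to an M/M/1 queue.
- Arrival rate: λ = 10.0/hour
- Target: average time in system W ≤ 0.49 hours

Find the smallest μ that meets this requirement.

For M/M/1: W = 1/(μ-λ)
Need W ≤ 0.49, so 1/(μ-λ) ≤ 0.49
μ - λ ≥ 1/0.49 = 2.0408
μ ≥ 10.0 + 2.0408 = 12.0408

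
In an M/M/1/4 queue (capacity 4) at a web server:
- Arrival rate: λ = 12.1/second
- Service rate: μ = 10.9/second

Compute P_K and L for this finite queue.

ρ = λ/μ = 12.1/10.9 = 1.1101
P₀ = (1-ρ)/(1-ρ^(K+1)) = (1-1.1101)/(1-1.1101^5) = -0.1101/-0.6858 = 0.1605
P_K = P₀×ρ^K = 0.16054 × 1.1101^4 = 0.16054 × 1.5186 = 0.2438
Blocking probability P_4 = 0.2438 (24.38%)
L = ρ[1 - (K+1)ρ^K + Kρ^(K+1)] / [(1-ρ)(1-ρ^(K+1))]
L = 1.1101 × (1 - 5×1.51862 + 4×1.68582) / ((1 - 1.1101) × (1 - 1.68582)) = 2.2079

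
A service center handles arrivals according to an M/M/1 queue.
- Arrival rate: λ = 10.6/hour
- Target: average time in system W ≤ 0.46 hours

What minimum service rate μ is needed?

For M/M/1: W = 1/(μ-λ)
Need W ≤ 0.46, so 1/(μ-λ) ≤ 0.46
μ - λ ≥ 1/0.46 = 2.1739
μ ≥ 10.6 + 2.1739 = 12.7739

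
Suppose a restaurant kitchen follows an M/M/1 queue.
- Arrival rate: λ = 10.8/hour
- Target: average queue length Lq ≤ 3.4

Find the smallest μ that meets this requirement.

For M/M/1: Lq = λ²/(μ(μ-λ))
Need Lq ≤ 3.4, i.e. μ(μ-λ) ≥ λ²/3.4
μ² - 10.8μ - 116.64/3.4 ≥ 0  →  μ² - 10.8μ - 34.305882 ≥ 0
Quadratic formula (positive root): μ = [λ + √(λ² + 4×34.305882)]/2
Discriminant: 116.64 + 4×34.305882 = 253.86353, √253.86353 = 15.933095
μ ≥ (10.8 + 15.933095)/2 = 13.3665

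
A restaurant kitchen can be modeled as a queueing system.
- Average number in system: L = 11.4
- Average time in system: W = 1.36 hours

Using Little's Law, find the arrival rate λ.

Little's Law: L = λW, so λ = L/W
λ = 11.4/1.36 = 8.3824 orders/hour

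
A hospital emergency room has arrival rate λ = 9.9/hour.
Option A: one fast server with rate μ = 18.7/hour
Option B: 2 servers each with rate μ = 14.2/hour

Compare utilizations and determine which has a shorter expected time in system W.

Option A: single server μ = 18.7 (M/M/1)
  ρ_A = 9.9/18.7 = 0.5294
  W_A = 1/(μ-λ) = 1/(18.7-9.9) = 1/8.80 = 0.1136

Option B: 2 servers μ = 14.2 (M/M/2)
  ρ_B = λ/(cμ) = 9.9/(2×14.2) = 0.3486
  Offered load a = λ/μ = cρ = 9.9/14.2 = 0.6972
  P₀ = [ Σₙ₌₀^1 aⁿ/n! + a^2/(2!(1-ρ)) ]⁻¹
  Σ = a^0/0! + a^1/1! = 1.0000 + 0.6972 = 1.6972
  a^2/(2!(1-ρ)) = 0.4861/(2 × 0.6514) = 0.3731
  P₀ = 1/(1.6972 + 0.3731) = 0.4830
  Lq = P₀·a^2·ρ / (2!(1-ρ)²) = 0.48303 × 0.48606 × 0.34859 / (2 × 0.42433) = 0.09644
  Wq_B = Lq/λ = 0.09644/9.9 = 0.009741
  W_B = Wq_B + 1/μ = 0.009741 + 0.07042 = 0.08016

Since W_B = 0.08016 < W_A = 0.1136, Option B (multiple servers) has the shorter time in system.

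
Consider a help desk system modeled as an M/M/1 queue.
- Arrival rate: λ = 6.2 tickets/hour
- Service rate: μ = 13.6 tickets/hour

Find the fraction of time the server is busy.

Server utilization: ρ = λ/μ
ρ = 6.2/13.6 = 0.4559
The server is busy 45.59% of the time.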